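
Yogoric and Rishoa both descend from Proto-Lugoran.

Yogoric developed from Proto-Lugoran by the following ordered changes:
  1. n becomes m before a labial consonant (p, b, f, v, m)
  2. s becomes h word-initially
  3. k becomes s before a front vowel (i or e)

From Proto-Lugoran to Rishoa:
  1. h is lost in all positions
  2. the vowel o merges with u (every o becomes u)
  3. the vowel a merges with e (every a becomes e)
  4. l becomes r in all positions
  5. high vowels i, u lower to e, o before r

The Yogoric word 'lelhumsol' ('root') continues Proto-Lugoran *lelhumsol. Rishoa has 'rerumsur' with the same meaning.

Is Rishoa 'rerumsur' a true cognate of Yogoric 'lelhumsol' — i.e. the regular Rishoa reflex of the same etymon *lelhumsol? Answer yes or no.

no

Derive the expected Rishoa reflex of *lelhumsol:
Rishoa: *lelhumsol > lelumsol > lelumsul > rerumsur > rerumsor  (by h-loss, vowel merger, unconditioned shift, pre-rhotic lowering)
The regular Rishoa reflex would be 'rerumsor', but the attested form is 'rerumsur'. The correspondence is irregular, so they are not cognates (the Rishoa form has a different source).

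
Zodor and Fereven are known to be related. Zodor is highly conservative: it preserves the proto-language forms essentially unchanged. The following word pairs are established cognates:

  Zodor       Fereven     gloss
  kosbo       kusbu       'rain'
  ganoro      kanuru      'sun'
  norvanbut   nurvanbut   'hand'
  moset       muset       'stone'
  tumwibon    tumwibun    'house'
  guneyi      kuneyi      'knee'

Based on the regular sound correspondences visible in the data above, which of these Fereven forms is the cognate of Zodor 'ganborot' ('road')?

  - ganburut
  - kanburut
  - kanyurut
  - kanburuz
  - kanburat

ganoro ~ kanuru — Zodor g corresponds to Fereven k word-initially before a back vowel.
ganoro ~ kanuru, norvanbut ~ nurvanbut — Zodor o corresponds to Fereven u after a consonant, before r.
kosbo ~ kusbu, moset ~ muset — Zodor o corresponds to Fereven u after a consonant, before a consonant other than r, m, n, p, b, f, v.
Applying these to Zodor 'ganborot':
  ganborot → kanborot   (g→k word-initially before a back vowel)
  kanborot → kanburot   (o→u after a consonant, before r)
  kanburot → kanburut   (o→u after a consonant, before a consonant other than r, m, n, p, b, f, v)
So the Fereven cognate is 'kanburut'.

kanburut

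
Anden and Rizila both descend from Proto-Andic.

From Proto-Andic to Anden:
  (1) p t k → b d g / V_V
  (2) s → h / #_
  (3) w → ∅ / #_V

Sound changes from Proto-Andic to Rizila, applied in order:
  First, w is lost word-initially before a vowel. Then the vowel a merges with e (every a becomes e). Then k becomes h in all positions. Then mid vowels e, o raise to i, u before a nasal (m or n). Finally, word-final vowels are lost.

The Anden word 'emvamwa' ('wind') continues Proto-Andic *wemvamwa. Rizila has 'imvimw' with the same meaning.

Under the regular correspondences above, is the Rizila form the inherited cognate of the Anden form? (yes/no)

Derive the expected Rizila reflex of *wemvamwa:
Rizila: *wemvamwa > emvamwa > emvemwe > imvimwe > imvimw  (by glide loss, vowel merger, pre-nasal raising, apocope)
Rizila 'imvimw' matches the regular reflex exactly, so the pair is cognate.

yes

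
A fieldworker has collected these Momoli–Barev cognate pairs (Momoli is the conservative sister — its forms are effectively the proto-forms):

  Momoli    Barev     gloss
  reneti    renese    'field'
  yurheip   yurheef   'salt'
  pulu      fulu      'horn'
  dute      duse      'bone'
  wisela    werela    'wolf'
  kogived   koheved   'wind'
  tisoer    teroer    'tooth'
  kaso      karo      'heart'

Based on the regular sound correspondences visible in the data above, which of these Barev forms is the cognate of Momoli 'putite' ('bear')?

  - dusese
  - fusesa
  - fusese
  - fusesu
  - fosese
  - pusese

pulu ~ fulu — Momoli p corresponds to Barev f word-initially before a back vowel.
reneti ~ renese — Momoli t corresponds to Barev s between vowels (before a front vowel).
wisela ~ werela, tisoer ~ teroer — Momoli i corresponds to Barev e after a consonant, before a consonant other than r, m, n, p, b, f, v.
dute ~ duse — Momoli t corresponds to Barev s between vowels (before a front vowel).
Applying these to Momoli 'putite':
  putite → futite   (p→f word-initially before a back vowel)
  futite → fusite   (t→s between vowels (before a front vowel))
  fusite → fusete   (i→e after a consonant, before a consonant other than r, m, n, p, b, f, v)
  fusete → fusese   (t→s between vowels (before a front vowel))
So the Barev cognate is 'fusese'.

fusese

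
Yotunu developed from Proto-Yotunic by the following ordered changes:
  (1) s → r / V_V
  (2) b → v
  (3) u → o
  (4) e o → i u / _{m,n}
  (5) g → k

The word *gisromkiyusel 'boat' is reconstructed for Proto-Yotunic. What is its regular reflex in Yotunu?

kisrumkiyorel

Yotunu: start from *gisromkiyusel.
  rule 1 (rhotacism): gisromkiyusel → gisromkiyurel
  rule 2: no change — gisromkiyurel
  rule 3 (vowel merger): gisromkiyurel → gisromkiyorel
  rule 4 (pre-nasal raising): gisromkiyorel → gisrumkiyorel
  rule 5 (unconditioned shift): gisrumkiyorel → kisrumkiyorel
  ⇒ Yotunu kisrumkiyorel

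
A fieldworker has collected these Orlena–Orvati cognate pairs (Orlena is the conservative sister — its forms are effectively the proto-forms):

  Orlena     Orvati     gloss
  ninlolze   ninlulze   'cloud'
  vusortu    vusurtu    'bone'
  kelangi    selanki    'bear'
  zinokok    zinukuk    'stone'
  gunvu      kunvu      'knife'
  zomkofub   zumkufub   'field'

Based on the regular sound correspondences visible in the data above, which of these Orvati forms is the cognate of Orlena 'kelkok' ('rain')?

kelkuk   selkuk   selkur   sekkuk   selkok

selkuk

kelangi ~ selanki — Orlena k corresponds to Orvati s word-initially before a front vowel.
ninlolze ~ ninlulze, zinokok ~ zinukuk — Orlena o corresponds to Orvati u after a consonant, before a consonant other than r, m, n, p, b, f, v.
Applying these to Orlena 'kelkok':
  kelkok → selkok   (k→s word-initially before a front vowel)
  selkok → selkuk   (o→u after a consonant, before a consonant other than r, m, n, p, b, f, v)
So the Orvati cognate is 'selkuk'.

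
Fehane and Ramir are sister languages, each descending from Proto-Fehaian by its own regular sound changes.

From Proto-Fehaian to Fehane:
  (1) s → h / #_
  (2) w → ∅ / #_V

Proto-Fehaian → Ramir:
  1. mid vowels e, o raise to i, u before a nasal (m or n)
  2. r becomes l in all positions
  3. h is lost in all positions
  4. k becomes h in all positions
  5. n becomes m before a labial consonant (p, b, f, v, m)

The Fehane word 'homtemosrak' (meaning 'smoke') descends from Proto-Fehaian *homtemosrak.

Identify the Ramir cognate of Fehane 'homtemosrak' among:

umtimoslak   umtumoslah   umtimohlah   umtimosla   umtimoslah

umtimoslah

Ramir: *homtemosrak
  homtemosrak → humtimosrak   [pre-nasal raising]
  humtimosrak → humtimoslak   [unconditioned shift]
  humtimoslak → umtimoslak   [h-loss]
  umtimoslak → umtimoslah   [unconditioned shift]
  umtimoslah (rule 5 does not apply)
  giving Ramir umtimoslah.
Only 'umtimoslah' matches the regular Ramir development of *homtemosrak.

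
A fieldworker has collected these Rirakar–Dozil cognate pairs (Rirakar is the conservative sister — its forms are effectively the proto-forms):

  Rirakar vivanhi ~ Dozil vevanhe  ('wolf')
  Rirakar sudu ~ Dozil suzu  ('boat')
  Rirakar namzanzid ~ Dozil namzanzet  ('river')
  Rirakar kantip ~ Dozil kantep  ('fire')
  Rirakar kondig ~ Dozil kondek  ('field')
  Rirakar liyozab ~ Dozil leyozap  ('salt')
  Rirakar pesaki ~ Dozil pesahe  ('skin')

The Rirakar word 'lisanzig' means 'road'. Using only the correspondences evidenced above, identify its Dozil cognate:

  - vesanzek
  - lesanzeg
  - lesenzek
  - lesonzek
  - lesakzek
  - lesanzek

lesanzek

namzanzid ~ namzanzet, kondig ~ kondek — Rirakar i corresponds to Dozil e after a consonant, before a consonant other than r, m, n, p, b, f, v.
kondig ~ kondek — Rirakar g corresponds to Dozil k word-finally.
Applying these to Rirakar 'lisanzig':
  lisanzig → lesanzig   (i→e after a consonant, before a consonant other than r, m, n, p, b, f, v)
  lesanzig → lesanzeg   (i→e after a consonant, before a consonant other than r, m, n, p, b, f, v)
  lesanzeg → lesanzek   (g→k word-finally)
So the Dozil cognate is 'lesanzek'.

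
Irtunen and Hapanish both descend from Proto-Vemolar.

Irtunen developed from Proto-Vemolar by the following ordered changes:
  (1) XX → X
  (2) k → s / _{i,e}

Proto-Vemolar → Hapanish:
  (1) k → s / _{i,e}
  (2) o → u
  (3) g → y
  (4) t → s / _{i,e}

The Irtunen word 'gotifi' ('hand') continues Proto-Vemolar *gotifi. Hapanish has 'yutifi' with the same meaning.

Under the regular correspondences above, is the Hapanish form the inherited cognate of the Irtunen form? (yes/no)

no

Derive the expected Hapanish reflex of *gotifi:
Hapanish: *gotifi
  gotifi (rule 1 does not apply)
  gotifi → gutifi   [vowel merger]
  gutifi → yutifi   [unconditioned shift]
  yutifi → yusifi   [palatalisation]
  giving Hapanish yusifi.
The regular Hapanish reflex would be 'yusifi', but the attested form is 'yutifi'. The correspondence is irregular, so they are not cognates (the Hapanish form has a different source).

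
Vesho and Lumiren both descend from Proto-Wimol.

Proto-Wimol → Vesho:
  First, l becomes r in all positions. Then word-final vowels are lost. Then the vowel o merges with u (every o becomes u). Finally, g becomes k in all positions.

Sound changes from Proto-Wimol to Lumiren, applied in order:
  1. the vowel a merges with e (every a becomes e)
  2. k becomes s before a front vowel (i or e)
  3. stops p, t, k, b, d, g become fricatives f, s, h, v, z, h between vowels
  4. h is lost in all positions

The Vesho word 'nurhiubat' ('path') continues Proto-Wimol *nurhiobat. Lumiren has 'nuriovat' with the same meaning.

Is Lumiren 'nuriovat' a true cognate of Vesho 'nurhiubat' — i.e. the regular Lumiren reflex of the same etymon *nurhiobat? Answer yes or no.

no

Derive the expected Lumiren reflex of *nurhiobat:
Lumiren: *nurhiobat
  nurhiobat → nurhiobet   [vowel merger]
  nurhiobet (rule 2 does not apply)
  nurhiobet → nurhiovet   [intervocalic lenition]
  nurhiovet → nuriovet   [h-loss]
  giving Lumiren nuriovet.
The regular Lumiren reflex would be 'nuriovet', but the attested form is 'nuriovat'. The correspondence is irregular, so they are not cognates (the Lumiren form has a different source).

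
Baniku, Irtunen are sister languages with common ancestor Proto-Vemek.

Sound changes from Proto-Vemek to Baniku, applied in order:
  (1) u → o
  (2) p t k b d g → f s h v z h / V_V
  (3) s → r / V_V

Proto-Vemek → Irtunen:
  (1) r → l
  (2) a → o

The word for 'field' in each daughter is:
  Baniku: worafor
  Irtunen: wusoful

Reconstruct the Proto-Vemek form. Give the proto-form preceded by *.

Position 7: Baniku has r, Irtunen has l. Taking the neighbouring segments as reconstructed: Baniku r can only go back to *r; Irtunen l could go back to *l or *r — the one source consistent with every daughter is *r.
Position 2: Baniku has o, Irtunen has u. Irtunen preserves u here (none of its changes turn any other segment into u), so the proto-segment is *u.
Verify the candidate proto-form against each daughter:
Baniku: start from *wusafur.
  rule 1 (vowel merger): wusafur → wosafor
  rule 2: no change — wosafor
  rule 3 (rhotacism): wosafor → worafor
  ⇒ Baniku worafor
Irtunen: *wusafur > wusaful > wusoful  (by unconditioned shift, vowel merger)
No other proto-form is consistent with every reflex, so the reconstruction is *wusafur.

*wusafur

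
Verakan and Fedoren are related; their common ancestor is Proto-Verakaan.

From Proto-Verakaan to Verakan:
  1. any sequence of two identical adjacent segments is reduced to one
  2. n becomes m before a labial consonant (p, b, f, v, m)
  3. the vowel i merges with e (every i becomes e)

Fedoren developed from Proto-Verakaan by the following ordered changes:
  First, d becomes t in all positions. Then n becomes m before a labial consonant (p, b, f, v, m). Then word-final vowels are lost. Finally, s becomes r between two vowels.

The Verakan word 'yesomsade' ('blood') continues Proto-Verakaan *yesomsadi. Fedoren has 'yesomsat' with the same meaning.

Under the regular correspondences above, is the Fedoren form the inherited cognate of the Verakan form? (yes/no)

Derive the expected Fedoren reflex of *yesomsadi:
Fedoren: *yesomsadi > yesomsati > yesomsat > yeromsat  (by unconditioned shift, apocope, rhotacism)
The regular Fedoren reflex would be 'yeromsat', but the attested form is 'yesomsat'. The correspondence is irregular, so they are not cognates (the Fedoren form has a different source).

no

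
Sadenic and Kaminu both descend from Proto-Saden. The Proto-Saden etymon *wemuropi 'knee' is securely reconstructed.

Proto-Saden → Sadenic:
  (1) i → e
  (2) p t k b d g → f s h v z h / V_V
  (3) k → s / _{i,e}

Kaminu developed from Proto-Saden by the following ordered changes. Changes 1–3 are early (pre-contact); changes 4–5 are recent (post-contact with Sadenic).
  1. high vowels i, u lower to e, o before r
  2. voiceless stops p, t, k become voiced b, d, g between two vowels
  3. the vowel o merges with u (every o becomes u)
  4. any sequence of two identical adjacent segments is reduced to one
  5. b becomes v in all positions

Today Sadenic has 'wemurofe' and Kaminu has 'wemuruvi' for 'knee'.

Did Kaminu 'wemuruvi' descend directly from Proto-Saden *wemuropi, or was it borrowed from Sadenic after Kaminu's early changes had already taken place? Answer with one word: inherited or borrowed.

If inherited, *wemuropi would pass through all of Kaminu's changes:
Kaminu: *wemuropi
  wemuropi → wemoropi   [pre-rhotic lowering]
  wemoropi → wemorobi   [intervocalic voicing]
  wemorobi → wemurubi   [vowel merger]
  wemurubi (rule 4 does not apply)
  wemurubi → wemuruvi   [unconditioned shift]
  giving Kaminu wemuruvi.
If borrowed from Sadenic 'wemurofe' after the early changes, it would undergo only the recent ones:
  rule 4 (degemination): no change (wemurofe)
  rule 5 (unconditioned shift): no change (wemurofe)
  ⇒ as a loan: wemurofe
Kaminu 'wemuruvi' matches the inherited outcome exactly, so it is an inherited cognate, not a loan.

inherited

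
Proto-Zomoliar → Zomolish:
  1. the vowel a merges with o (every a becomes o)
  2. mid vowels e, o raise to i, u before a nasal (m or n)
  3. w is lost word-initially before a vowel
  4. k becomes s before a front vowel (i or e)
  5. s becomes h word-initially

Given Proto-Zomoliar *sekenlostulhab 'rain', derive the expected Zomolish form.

Zomolish: start from *sekenlostulhab.
  rule 1 (vowel merger): sekenlostulhab → sekenlostulhob
  rule 2 (pre-nasal raising): sekenlostulhob → sekinlostulhob
  rule 3: no change — sekinlostulhob
  rule 4 (palatalisation): sekinlostulhob → sesinlostulhob
  rule 5 (debuccalisation): sesinlostulhob → hesinlostulhob
  ⇒ Zomolish hesinlostulhob

hesinlostulhob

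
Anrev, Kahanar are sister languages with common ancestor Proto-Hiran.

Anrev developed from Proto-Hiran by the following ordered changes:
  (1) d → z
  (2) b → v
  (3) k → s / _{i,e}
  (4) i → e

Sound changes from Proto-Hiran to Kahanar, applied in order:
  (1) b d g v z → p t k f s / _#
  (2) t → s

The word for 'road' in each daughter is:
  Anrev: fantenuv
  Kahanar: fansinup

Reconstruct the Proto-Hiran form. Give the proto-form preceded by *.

*fantinub

Position 8: Anrev has v, Kahanar has p. Taking the neighbouring segments as reconstructed: Anrev v could go back to *b or *v; Kahanar p could go back to *p or *b — the one source consistent with every daughter is *b.
Position 5: Anrev has e, Kahanar has i. Kahanar preserves i here (none of its changes turn any other segment into i), so the proto-segment is *i.
Continuing position by position gives *fantinub; check it forward:
Anrev: start from *fantinub.
  rule 1: no change — fantinub
  rule 2 (unconditioned shift): fantinub → fantinuv
  rule 3: no change — fantinuv
  rule 4 (vowel merger): fantinuv → fantenuv
  ⇒ Anrev fantenuv
Kahanar: *fantinub > fantinup > fansinup  (by final devoicing, unconditioned shift)
*fantinub is the unique common source.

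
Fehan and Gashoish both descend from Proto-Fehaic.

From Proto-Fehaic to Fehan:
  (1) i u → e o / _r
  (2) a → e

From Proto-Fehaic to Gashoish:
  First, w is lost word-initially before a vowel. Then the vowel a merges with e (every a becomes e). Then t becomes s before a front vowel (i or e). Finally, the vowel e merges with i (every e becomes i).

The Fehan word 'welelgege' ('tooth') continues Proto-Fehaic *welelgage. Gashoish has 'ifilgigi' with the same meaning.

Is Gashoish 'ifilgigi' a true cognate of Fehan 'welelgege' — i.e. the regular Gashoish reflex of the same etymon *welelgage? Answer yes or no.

no

Derive the expected Gashoish reflex of *welelgage:
Gashoish: *welelgage > elelgage > elelgege > ililgigi  (by glide loss, vowel merger, vowel merger)
The regular Gashoish reflex would be 'ililgigi', but the attested form is 'ifilgigi'. The correspondence is irregular, so they are not cognates (the Gashoish form has a different source).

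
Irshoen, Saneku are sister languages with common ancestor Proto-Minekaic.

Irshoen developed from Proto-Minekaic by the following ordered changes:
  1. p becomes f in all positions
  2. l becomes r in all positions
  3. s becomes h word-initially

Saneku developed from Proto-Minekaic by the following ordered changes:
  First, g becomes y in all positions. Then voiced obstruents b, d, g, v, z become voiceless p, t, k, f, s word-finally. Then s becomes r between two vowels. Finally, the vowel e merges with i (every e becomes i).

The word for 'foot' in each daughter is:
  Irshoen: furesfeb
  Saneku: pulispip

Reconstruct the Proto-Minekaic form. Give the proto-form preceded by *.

*pulespeb

Position 3: Irshoen has r, Saneku has l. Saneku preserves l here (none of its changes turn any other segment into l), so the proto-segment is *l.
Position 8: Irshoen has b, Saneku has p. Irshoen preserves b here (none of its changes turn any other segment into b), so the proto-segment is *b.
Position 4: Irshoen has e, Saneku has i. Irshoen preserves e here (none of its changes turn any other segment into e), so the proto-segment is *e.
Verify the candidate proto-form against each daughter:
Irshoen: *pulespeb > fulesfeb > furesfeb  (by unconditioned shift, unconditioned shift)
Saneku: start from *pulespeb.
  rule 1: no change — pulespeb
  rule 2 (final devoicing): pulespeb → pulespep
  rule 3: no change — pulespep
  rule 4 (vowel merger): pulespep → pulispip
  ⇒ Saneku pulispip
No other proto-form is consistent with every reflex, so the reconstruction is *pulespeb.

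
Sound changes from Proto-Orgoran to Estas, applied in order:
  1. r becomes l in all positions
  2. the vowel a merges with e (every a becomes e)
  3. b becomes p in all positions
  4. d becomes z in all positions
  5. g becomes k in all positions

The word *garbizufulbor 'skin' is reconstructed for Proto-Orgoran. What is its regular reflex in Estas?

Estas: *garbizufulbor > galbizufulbol > gelbizufulbol > gelpizufulpol > kelpizufulpol  (by unconditioned shift, vowel merger, unconditioned shift, unconditioned shift)

kelpizufulpol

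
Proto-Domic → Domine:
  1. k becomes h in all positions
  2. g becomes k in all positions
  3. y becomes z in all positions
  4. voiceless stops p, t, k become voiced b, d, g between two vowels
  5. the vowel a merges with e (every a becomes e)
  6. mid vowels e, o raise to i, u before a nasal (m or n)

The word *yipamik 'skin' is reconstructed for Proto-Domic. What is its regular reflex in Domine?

zibimih

Domine: *yipamik > yipamih > zipamih > zibamih > zibemih > zibimih  (by unconditioned shift, unconditioned shift, intervocalic voicing, vowel merger, pre-nasal raising)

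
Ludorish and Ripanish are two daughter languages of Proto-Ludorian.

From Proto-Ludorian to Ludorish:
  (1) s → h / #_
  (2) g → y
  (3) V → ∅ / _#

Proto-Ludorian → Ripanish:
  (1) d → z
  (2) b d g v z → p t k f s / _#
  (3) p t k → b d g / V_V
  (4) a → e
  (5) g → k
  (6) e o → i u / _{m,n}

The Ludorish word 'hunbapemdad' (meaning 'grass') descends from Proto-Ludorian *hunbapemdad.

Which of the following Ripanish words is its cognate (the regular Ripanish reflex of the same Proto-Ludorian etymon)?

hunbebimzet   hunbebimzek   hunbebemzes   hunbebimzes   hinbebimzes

hunbebimzes

Ripanish: start from *hunbapemdad.
  rule 1 (unconditioned shift): hunbapemdad → hunbapemzaz
  rule 2 (final devoicing): hunbapemzaz → hunbapemzas
  rule 3 (intervocalic voicing): hunbapemzas → hunbabemzas
  rule 4 (vowel merger): hunbabemzas → hunbebemzes
  rule 5: no change — hunbebemzes
  rule 6 (pre-nasal raising): hunbebemzes → hunbebimzes
  ⇒ Ripanish hunbebimzes
Only 'hunbebimzes' matches the regular Ripanish development of *hunbapemdad.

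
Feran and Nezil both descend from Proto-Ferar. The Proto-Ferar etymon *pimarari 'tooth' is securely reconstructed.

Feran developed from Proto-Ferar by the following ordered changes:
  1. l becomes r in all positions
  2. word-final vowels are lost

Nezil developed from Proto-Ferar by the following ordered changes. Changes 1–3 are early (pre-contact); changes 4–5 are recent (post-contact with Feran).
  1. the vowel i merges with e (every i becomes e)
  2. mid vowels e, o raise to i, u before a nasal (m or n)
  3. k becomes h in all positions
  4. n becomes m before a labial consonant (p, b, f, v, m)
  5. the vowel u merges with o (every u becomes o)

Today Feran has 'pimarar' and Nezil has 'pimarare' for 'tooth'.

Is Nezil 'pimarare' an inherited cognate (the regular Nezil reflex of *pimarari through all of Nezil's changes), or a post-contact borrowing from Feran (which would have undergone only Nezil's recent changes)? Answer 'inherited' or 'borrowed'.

inherited

If inherited, *pimarari would pass through all of Nezil's changes:
Nezil: start from *pimarari.
  rule 1 (vowel merger): pimarari → pemarare
  rule 2 (pre-nasal raising): pemarare → pimarare
  rule 3: no change — pimarare
  rule 4: no change — pimarare
  rule 5: no change — pimarare
  ⇒ Nezil pimarare
If borrowed from Feran 'pimarar' after the early changes, it would undergo only the recent ones:
  rule 4 (nasal place assimilation): no change (pimarar)
  rule 5 (vowel merger): no change (pimarar)
  ⇒ as a loan: pimarar
Nezil 'pimarare' matches the inherited outcome exactly, so it is an inherited cognate, not a loan.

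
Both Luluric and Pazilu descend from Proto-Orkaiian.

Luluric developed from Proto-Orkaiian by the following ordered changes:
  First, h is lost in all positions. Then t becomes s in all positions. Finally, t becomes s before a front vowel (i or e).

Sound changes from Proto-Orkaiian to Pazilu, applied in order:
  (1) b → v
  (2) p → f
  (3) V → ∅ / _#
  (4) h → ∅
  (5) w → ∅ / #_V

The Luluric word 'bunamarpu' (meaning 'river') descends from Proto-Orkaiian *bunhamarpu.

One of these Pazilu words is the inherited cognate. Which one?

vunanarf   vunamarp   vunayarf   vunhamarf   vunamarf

vunamarf

Pazilu: start from *bunhamarpu.
  rule 1 (unconditioned shift): bunhamarpu → vunhamarpu
  rule 2 (unconditioned shift): vunhamarpu → vunhamarfu
  rule 3 (apocope): vunhamarfu → vunhamarf
  rule 4 (h-loss): vunhamarf → vunamarf
  rule 5: no change — vunamarf
  ⇒ Pazilu vunamarf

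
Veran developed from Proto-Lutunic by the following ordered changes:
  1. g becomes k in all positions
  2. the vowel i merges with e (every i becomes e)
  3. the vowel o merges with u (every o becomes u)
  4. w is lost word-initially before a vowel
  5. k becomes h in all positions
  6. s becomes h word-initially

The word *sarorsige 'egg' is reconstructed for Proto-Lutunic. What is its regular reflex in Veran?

harursehe

Veran: *sarorsige > sarorsike > sarorseke > sarurseke > sarursehe > harursehe  (by unconditioned shift, vowel merger, vowel merger, unconditioned shift, debuccalisation)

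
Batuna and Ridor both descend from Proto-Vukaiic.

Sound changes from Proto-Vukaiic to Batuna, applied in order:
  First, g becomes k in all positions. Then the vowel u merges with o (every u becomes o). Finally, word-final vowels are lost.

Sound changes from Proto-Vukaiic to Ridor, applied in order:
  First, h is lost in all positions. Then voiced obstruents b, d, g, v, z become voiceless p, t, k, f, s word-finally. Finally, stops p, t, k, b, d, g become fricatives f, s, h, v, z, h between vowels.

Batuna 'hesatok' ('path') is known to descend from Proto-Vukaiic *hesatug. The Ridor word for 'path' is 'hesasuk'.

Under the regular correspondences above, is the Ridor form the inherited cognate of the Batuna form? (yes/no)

Derive the expected Ridor reflex of *hesatug:
Ridor: start from *hesatug.
  rule 1 (h-loss): hesatug → esatug
  rule 2 (final devoicing): esatug → esatuk
  rule 3 (intervocalic lenition): esatuk → esasuk
  ⇒ Ridor esasuk
The regular Ridor reflex would be 'esasuk', but the attested form is 'hesasuk'. The correspondence is irregular, so they are not cognates (the Ridor form has a different source).

no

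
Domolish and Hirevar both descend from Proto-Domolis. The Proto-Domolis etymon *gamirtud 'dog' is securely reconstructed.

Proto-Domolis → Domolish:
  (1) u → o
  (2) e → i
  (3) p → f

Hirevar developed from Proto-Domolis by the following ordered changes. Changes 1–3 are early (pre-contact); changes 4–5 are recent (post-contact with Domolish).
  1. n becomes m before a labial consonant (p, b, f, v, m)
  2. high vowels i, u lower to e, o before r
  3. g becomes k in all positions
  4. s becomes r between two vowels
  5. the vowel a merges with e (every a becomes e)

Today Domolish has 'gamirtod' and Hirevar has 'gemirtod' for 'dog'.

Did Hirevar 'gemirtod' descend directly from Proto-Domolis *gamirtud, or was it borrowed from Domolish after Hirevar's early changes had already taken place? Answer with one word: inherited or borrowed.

If inherited, *gamirtud would pass through all of Hirevar's changes:
Hirevar: *gamirtud
  gamirtud (rule 1 does not apply)
  gamirtud → gamertud   [pre-rhotic lowering]
  gamertud → kamertud   [unconditioned shift]
  kamertud (rule 4 does not apply)
  kamertud → kemertud   [vowel merger]
  giving Hirevar kemertud.
If borrowed from Domolish 'gamirtod' after the early changes, it would undergo only the recent ones:
  rule 4 (rhotacism): no change (gamirtod)
  rule 5 (vowel merger): gamirtod → gemirtod
  ⇒ as a loan: gemirtod
Hirevar 'gemirtod' matches the loan outcome 'gemirtod', not the inherited 'kemertud' — it skipped the early Hirevar changes, so it was borrowed from Domolish.

borrowed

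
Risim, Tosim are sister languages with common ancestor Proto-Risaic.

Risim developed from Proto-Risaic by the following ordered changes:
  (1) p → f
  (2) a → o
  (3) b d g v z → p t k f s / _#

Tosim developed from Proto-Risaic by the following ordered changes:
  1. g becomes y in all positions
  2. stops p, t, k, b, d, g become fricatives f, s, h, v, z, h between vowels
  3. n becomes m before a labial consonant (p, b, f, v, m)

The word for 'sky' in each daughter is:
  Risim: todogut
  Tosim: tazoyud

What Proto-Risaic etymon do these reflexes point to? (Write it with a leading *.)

Position 5: Risim has g, Tosim has y. Risim preserves g here (none of its changes turn any other segment into g), so the proto-segment is *g.
Position 7: Risim has t, Tosim has d. Tosim preserves d here (none of its changes turn any other segment into d), so the proto-segment is *d.
Continuing position by position gives *tadogud; check it forward:
Risim: start from *tadogud.
  rule 1: no change — tadogud
  rule 2 (vowel merger): tadogud → todogud
  rule 3 (final devoicing): todogud → todogut
  ⇒ Risim todogut
Tosim: *tadogud > tadoyud > tazoyud  (by unconditioned shift, intervocalic lenition)
*tadogud is the unique common source.

*tadogud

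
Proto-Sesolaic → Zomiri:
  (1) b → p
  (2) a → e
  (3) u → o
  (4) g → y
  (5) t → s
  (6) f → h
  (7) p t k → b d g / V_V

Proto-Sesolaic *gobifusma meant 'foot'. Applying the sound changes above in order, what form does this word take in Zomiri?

yobihosme

Zomiri: *gobifusma
  gobifusma → gopifusma   [unconditioned shift]
  gopifusma → gopifusme   [vowel merger]
  gopifusme → gopifosme   [vowel merger]
  gopifosme → yopifosme   [unconditioned shift]
  yopifosme (rule 5 does not apply)
  yopifosme → yopihosme   [unconditioned shift]
  yopihosme → yobihosme   [intervocalic voicing]
  giving Zomiri yobihosme.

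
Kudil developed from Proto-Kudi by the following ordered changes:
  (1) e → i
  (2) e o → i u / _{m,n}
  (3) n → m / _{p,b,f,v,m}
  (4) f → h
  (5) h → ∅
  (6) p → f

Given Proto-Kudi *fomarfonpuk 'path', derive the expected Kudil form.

Kudil: *fomarfonpuk
  fomarfonpuk (rule 1 does not apply)
  fomarfonpuk → fumarfunpuk   [pre-nasal raising]
  fumarfunpuk → fumarfumpuk   [nasal place assimilation]
  fumarfumpuk → humarhumpuk   [unconditioned shift]
  humarhumpuk → umarumpuk   [h-loss]
  umarumpuk → umarumfuk   [unconditioned shift]
  giving Kudil umarumfuk.

umarumfuk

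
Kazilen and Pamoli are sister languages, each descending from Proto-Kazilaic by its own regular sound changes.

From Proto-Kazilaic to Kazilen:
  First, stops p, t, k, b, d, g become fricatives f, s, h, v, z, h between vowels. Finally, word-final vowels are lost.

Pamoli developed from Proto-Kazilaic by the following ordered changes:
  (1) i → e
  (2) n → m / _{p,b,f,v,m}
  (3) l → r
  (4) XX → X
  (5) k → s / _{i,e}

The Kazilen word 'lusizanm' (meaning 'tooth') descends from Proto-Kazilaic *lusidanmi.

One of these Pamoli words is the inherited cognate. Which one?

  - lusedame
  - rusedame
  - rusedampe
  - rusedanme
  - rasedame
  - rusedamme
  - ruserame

rusedame

Pamoli: start from *lusidanmi.
  rule 1 (vowel merger): lusidanmi → lusedanme
  rule 2 (nasal place assimilation): lusedanme → lusedamme
  rule 3 (unconditioned shift): lusedamme → rusedamme
  rule 4 (degemination): rusedamme → rusedame
  rule 5: no change — rusedame
  ⇒ Pamoli rusedame
Among the options, 'rusedame' alone shows every Pamoli change applied in order.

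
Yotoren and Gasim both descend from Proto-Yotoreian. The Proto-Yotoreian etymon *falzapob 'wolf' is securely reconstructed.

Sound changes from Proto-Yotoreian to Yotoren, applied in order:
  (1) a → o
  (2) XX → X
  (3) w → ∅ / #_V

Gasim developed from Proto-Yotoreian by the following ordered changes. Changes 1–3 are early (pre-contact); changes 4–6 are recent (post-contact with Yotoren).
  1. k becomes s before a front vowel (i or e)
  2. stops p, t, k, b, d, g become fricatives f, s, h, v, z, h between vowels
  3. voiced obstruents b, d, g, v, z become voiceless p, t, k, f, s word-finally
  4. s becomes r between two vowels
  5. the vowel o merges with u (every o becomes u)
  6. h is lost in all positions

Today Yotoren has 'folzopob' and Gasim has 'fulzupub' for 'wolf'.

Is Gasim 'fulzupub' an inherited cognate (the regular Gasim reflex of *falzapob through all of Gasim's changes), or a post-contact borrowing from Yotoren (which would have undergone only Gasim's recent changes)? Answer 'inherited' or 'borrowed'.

If inherited, *falzapob would pass through all of Gasim's changes:
Gasim: *falzapob
  falzapob (rule 1 does not apply)
  falzapob → falzafob   [intervocalic lenition]
  falzafob → falzafop   [final devoicing]
  falzafop (rule 4 does not apply)
  falzafop → falzafup   [vowel merger]
  falzafup (rule 6 does not apply)
  giving Gasim falzafup.
If borrowed from Yotoren 'folzopob' after the early changes, it would undergo only the recent ones:
  rule 4 (rhotacism): no change (folzopob)
  rule 5 (vowel merger): folzopob → fulzupub
  rule 6 (h-loss): no change (fulzupub)
  ⇒ as a loan: fulzupub
Gasim 'fulzupub' matches the loan outcome 'fulzupub', not the inherited 'falzafup' — it skipped the early Gasim changes, so it was borrowed from Yotoren.

borrowed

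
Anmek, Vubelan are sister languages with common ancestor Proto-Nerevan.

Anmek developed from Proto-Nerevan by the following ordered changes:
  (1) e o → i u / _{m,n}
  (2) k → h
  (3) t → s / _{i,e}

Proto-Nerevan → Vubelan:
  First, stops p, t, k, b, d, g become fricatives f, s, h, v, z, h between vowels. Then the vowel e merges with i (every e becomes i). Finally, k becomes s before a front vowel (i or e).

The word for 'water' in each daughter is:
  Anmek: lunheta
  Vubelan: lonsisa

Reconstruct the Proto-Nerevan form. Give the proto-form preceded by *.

Position 5: Anmek has e, Vubelan has i. Anmek preserves e here (none of its changes turn any other segment into e), so the proto-segment is *e.
Position 2: Anmek has u, Vubelan has o. Vubelan preserves o here (none of its changes turn any other segment into o), so the proto-segment is *o.
This points to *lonketa. Verify forward in each daughter:
Anmek: start from *lonketa.
  rule 1 (pre-nasal raising): lonketa → lunketa
  rule 2 (unconditioned shift): lunketa → lunheta
  rule 3: no change — lunheta
  ⇒ Anmek lunheta
Vubelan: *lonketa
  lonketa → lonkesa   [intervocalic lenition]
  lonkesa → lonkisa   [vowel merger]
  lonkisa → lonsisa   [palatalisation]
  giving Vubelan lonsisa.
No other proto-form is consistent with every reflex, so the reconstruction is *lonketa.

*lonketa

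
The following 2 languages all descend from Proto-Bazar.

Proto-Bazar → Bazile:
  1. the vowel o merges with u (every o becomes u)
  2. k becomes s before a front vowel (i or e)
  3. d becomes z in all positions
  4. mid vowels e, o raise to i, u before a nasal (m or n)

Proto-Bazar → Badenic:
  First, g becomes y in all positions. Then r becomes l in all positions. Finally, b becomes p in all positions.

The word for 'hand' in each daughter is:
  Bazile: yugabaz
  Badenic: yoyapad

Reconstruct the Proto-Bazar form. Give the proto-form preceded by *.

*yogabad

Position 5: Bazile has b, Badenic has p. Bazile preserves b here (none of its changes turn any other segment into b), so the proto-segment is *b.
Position 2: Bazile has u, Badenic has o. Badenic preserves o here (none of its changes turn any other segment into o), so the proto-segment is *o.
Position 3: Bazile has g, Badenic has y. Bazile preserves g here (none of its changes turn any other segment into g), so the proto-segment is *g.
This points to *yogabad. Verify forward in each daughter:
Bazile: *yogabad > yugabad > yugabaz  (by vowel merger, unconditioned shift)
Badenic: *yogabad > yoyabad > yoyapad  (by unconditioned shift, unconditioned shift)
No other proto-form is consistent with every reflex, so the reconstruction is *yogabad.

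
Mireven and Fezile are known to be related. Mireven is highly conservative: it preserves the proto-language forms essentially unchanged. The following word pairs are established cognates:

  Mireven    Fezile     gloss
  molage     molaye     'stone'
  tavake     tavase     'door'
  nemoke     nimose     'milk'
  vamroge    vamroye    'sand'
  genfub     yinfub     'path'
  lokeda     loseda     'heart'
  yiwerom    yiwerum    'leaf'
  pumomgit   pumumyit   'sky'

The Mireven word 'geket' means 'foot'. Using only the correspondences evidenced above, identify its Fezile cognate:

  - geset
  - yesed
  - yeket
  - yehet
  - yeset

yeset

genfub ~ yinfub — Mireven g corresponds to Fezile y word-initially before a front vowel.
tavake ~ tavase, nemoke ~ nimose — Mireven k corresponds to Fezile s between vowels (before a front vowel).
Applying these to Mireven 'geket':
  geket → yeket   (g→y word-initially before a front vowel)
  yeket → yeset   (k→s between vowels (before a front vowel))
So the Fezile cognate is 'yeset'.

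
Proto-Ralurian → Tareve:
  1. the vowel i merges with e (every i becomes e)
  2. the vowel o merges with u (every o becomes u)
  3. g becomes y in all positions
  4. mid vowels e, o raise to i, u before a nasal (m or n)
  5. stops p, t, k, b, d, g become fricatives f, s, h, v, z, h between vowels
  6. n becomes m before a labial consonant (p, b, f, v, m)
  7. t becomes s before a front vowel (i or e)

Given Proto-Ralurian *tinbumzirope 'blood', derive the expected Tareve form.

simbumzerufe

Tareve: *tinbumzirope > tenbumzerope > tenbumzerupe > tinbumzerupe > tinbumzerufe > timbumzerufe > simbumzerufe  (by vowel merger, vowel merger, pre-nasal raising, intervocalic lenition, nasal place assimilation, palatalisation)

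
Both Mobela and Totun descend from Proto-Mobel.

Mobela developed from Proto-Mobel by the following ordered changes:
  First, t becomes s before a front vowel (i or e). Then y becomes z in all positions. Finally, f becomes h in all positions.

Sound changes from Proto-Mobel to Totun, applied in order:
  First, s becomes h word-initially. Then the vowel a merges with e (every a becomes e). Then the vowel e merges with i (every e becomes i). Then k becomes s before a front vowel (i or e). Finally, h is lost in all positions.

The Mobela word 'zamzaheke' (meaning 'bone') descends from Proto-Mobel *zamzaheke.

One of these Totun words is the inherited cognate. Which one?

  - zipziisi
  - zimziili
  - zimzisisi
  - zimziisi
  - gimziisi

zimziisi

Totun: start from *zamzaheke.
  rule 1: no change — zamzaheke
  rule 2 (vowel merger): zamzaheke → zemzeheke
  rule 3 (vowel merger): zemzeheke → zimzihiki
  rule 4 (palatalisation): zimzihiki → zimzihisi
  rule 5 (h-loss): zimzihisi → zimziisi
  ⇒ Totun zimziisi
Among the options, 'zimziisi' alone shows every Totun change applied in order.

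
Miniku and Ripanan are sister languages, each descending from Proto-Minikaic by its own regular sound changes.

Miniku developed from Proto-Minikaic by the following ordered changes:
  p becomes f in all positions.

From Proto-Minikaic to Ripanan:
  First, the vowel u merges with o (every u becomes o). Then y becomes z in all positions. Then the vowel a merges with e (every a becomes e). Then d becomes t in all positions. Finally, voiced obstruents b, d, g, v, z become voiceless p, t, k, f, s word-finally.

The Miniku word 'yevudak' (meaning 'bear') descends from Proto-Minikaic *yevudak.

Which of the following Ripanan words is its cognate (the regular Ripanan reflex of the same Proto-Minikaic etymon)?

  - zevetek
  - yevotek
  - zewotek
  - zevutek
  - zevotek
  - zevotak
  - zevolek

Ripanan: *yevudak > yevodak > zevodak > zevodek > zevotek  (by vowel merger, unconditioned shift, vowel merger, unconditioned shift)
The other candidates each miss or misapply at least one Ripanan change.

zevotek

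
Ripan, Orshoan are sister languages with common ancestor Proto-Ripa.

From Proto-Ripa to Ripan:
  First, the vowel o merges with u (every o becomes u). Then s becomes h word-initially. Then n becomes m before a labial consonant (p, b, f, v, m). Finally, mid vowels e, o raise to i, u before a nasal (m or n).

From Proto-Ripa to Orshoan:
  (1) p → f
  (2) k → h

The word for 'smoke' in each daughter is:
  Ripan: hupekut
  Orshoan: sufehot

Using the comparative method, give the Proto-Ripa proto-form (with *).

*supekot

Position 1: Ripan has h, Orshoan has s. Orshoan preserves s here (none of its changes turn any other segment into s), so the proto-segment is *s.
Position 3: Ripan has p, Orshoan has f. Ripan preserves p here (none of its changes turn any other segment into p), so the proto-segment is *p.
Position 5: Ripan has k, Orshoan has h. Ripan preserves k here (none of its changes turn any other segment into k), so the proto-segment is *k.
This points to *supekot. Verify forward in each daughter:
Ripan: *supekot
  supekot → supekut   [vowel merger]
  supekut → hupekut   [debuccalisation]
  hupekut (rule 3 does not apply)
  hupekut (rule 4 does not apply)
  giving Ripan hupekut.
Orshoan: *supekot
  supekot → sufekot   [unconditioned shift]
  sufekot → sufehot   [unconditioned shift]
  giving Orshoan sufehot.
No other proto-form is consistent with every reflex, so the reconstruction is *supekot.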